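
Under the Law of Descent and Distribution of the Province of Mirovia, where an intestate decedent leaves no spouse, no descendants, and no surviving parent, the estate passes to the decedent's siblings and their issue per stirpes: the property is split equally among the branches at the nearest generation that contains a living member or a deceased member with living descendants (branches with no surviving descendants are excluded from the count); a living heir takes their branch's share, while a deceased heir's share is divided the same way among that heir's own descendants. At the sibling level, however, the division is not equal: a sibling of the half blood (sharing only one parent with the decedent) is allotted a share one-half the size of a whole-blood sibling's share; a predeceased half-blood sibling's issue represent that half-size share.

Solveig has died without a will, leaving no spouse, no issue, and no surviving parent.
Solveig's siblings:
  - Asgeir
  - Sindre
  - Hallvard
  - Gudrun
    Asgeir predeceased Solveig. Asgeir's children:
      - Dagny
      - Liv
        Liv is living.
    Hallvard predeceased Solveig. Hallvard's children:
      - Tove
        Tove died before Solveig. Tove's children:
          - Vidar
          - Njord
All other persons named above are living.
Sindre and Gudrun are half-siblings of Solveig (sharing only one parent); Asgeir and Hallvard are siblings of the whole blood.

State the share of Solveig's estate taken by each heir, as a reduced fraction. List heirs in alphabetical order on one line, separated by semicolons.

No spouse, descendants, or parent survives, so the estate passes to Solveig's siblings per stirpes.
Half-blood siblings count for one-half the weight of whole-blood siblings at the initial division.
Dividing 1 in proportion to weights (total weight 3): Asgeir (weight 1) → 1/3; Sindre (weight 1/2) → 1/6; Hallvard (weight 1) → 1/3; Gudrun (weight 1/2) → 1/6.
Asgeir predeceased; the 1/3 allotted to Asgeir's branch passes to Asgeir's issue by representation.
The 1/3 is divided into 2 equal shares of 1/6 among Dagny, Liv.
Dagny is living and takes 1/6.
Liv is living and takes 1/6.
Sindre is living and takes 1/6.
Hallvard predeceased; the 1/3 allotted to Hallvard's branch passes to Hallvard's issue by representation.
Tove's line is the sole branch at this level, so the full 1/3 passes to Tove's issue by representation.
The 1/3 is divided into 2 equal shares of 1/6 among Vidar, Njord.
Vidar is living and takes 1/6.
Njord is living and takes 1/6.
Gudrun is living and takes 1/6.

Dagny 1/6; Gudrun 1/6; Liv 1/6; Njord 1/6; Sindre 1/6; Vidar 1/6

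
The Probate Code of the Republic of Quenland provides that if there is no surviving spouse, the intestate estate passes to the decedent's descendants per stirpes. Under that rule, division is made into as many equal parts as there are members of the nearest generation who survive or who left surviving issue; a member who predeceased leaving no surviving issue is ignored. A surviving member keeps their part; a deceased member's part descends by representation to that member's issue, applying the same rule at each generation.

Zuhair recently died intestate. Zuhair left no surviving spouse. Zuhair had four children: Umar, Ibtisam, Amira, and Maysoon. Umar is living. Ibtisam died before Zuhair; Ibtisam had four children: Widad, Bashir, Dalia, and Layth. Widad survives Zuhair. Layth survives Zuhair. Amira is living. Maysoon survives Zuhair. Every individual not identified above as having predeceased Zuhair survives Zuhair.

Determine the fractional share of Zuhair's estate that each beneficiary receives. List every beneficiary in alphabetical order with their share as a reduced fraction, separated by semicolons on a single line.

Amira 1/4; Bashir 1/16; Dalia 1/16; Layth 1/16; Maysoon 1/4; Umar 1/4; Widad 1/16

There is no surviving spouse, so the entire estate passes to Zuhair's descendants per stirpes.
The estate is divided into 4 equal shares of 1/4 among Umar, Ibtisam, Amira, Maysoon.
Umar is living and takes 1/4.
Ibtisam predeceased; the 1/4 allotted to Ibtisam's branch passes to Ibtisam's issue by representation.
The 1/4 is divided into 4 equal shares of 1/16 among Widad, Bashir, Dalia, Layth.
Widad is living and takes 1/16.
Bashir is living and takes 1/16.
Dalia is living and takes 1/16.
Layth is living and takes 1/16.
Amira is living and takes 1/4.
Maysoon is living and takes 1/4.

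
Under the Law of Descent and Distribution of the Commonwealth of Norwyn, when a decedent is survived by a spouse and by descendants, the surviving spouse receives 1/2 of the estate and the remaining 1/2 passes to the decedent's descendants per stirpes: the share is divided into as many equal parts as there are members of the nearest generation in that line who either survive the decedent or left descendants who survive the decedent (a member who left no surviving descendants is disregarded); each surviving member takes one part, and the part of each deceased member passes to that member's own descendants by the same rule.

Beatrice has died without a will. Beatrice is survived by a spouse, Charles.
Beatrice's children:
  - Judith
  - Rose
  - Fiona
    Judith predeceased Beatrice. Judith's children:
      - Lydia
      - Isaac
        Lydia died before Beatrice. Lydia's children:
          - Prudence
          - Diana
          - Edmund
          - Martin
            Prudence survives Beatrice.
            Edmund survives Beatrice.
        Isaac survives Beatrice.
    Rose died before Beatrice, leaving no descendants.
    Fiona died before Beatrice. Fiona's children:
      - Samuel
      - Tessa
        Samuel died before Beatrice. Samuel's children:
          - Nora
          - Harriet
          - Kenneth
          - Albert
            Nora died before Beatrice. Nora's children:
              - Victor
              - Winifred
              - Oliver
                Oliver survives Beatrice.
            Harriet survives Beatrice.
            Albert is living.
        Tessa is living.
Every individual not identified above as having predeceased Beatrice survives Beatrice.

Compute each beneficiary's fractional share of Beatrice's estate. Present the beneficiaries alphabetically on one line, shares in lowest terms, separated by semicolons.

Albert 1/32; Charles 1/2; Diana 1/32; Edmund 1/32; Harriet 1/32; Isaac 1/8; Kenneth 1/32; Martin 1/32; Oliver 1/96; Prudence 1/32; Tessa 1/8; Victor 1/96; Winifred 1/96

Charles, as surviving spouse, takes 1/2.
The remaining 1/2 passes to Beatrice's descendants per stirpes.
Rose left no surviving issue, so that branch lapses and is disregarded.
The 1/2 is divided into 2 equal shares of 1/4 among Judith, Fiona.
Judith predeceased; the 1/4 allotted to Judith's branch passes to Judith's issue by representation.
The 1/4 is divided into 2 equal shares of 1/8 among Lydia, Isaac.
Lydia predeceased; the 1/8 allotted to Lydia's branch passes to Lydia's issue by representation.
The 1/8 is divided into 4 equal shares of 1/32 among Prudence, Diana, Edmund, Martin.
Prudence is living and takes 1/32.
Diana is living and takes 1/32.
Edmund is living and takes 1/32.
Martin is living and takes 1/32.
Isaac is living and takes 1/8.
Fiona predeceased; the 1/4 allotted to Fiona's branch passes to Fiona's issue by representation.
The 1/4 is divided into 2 equal shares of 1/8 among Samuel, Tessa.
Samuel predeceased; the 1/8 allotted to Samuel's branch passes to Samuel's issue by representation.
The 1/8 is divided into 4 equal shares of 1/32 among Nora, Harriet, Kenneth, Albert.
Nora predeceased; the 1/32 allotted to Nora's branch passes to Nora's issue by representation.
The 1/32 is divided into 3 equal shares of 1/96 among Victor, Winifred, Oliver.
Victor is living and takes 1/96.
Winifred is living and takes 1/96.
Oliver is living and takes 1/96.
Harriet is living and takes 1/32.
Kenneth is living and takes 1/32.
Albert is living and takes 1/32.
Tessa is living and takes 1/8.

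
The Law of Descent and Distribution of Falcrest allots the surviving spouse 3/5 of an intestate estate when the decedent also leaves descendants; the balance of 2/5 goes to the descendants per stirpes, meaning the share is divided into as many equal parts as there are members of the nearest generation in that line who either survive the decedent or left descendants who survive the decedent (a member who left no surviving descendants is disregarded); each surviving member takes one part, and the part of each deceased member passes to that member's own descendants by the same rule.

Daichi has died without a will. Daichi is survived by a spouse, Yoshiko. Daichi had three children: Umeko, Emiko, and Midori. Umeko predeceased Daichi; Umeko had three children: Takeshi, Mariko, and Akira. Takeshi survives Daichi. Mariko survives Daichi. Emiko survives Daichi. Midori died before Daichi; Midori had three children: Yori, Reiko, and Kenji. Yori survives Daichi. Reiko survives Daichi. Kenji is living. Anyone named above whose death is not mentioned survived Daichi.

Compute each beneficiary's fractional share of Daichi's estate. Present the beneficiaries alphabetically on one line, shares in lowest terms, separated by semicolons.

Akira 2/45; Emiko 2/15; Kenji 2/45; Mariko 2/45; Reiko 2/45; Takeshi 2/45; Yori 2/45; Yoshiko 3/5

Yoshiko, as surviving spouse, takes 3/5.
The remaining 2/5 passes to Daichi's descendants per stirpes.
The 2/5 is divided into 3 equal shares of 2/15 among Umeko, Emiko, Midori.
Umeko predeceased; the 2/15 allotted to Umeko's branch passes to Umeko's issue by representation.
The 2/15 is divided into 3 equal shares of 2/45 among Takeshi, Mariko, Akira.
Takeshi is living and takes 2/45.
Mariko is living and takes 2/45.
Akira is living and takes 2/45.
Emiko is living and takes 2/15.
Midori predeceased; the 2/15 allotted to Midori's branch passes to Midori's issue by representation.
The 2/15 is divided into 3 equal shares of 2/45 among Yori, Reiko, Kenji.
Yori is living and takes 2/45.
Reiko is living and takes 2/45.
Kenji is living and takes 2/45.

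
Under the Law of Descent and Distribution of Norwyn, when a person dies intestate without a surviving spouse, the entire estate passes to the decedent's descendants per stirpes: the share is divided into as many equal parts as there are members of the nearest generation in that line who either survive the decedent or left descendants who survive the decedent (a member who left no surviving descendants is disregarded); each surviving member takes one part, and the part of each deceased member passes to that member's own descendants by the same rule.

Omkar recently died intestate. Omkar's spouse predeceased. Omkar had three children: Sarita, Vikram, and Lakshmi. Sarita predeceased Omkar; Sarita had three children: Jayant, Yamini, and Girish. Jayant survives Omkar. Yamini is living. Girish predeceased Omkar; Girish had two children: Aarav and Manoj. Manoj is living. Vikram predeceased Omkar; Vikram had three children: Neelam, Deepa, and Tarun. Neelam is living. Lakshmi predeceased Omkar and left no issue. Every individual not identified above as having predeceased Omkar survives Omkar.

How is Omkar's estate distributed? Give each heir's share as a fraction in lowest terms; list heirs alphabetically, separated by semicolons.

Aarav 1/12; Deepa 1/6; Jayant 1/6; Manoj 1/12; Neelam 1/6; Tarun 1/6; Yamini 1/6

There is no surviving spouse, so the entire estate passes to Omkar's descendants per stirpes.
Lakshmi left no surviving issue, so that branch lapses and is disregarded.
The estate is divided into 2 equal shares of 1/2 among Sarita, Vikram.
Sarita predeceased; the 1/2 allotted to Sarita's branch passes to Sarita's issue by representation.
The 1/2 is divided into 3 equal shares of 1/6 among Jayant, Yamini, Girish.
Jayant is living and takes 1/6.
Yamini is living and takes 1/6.
Girish predeceased; the 1/6 allotted to Girish's branch passes to Girish's issue by representation.
The 1/6 is divided into 2 equal shares of 1/12 among Aarav, Manoj.
Aarav is living and takes 1/12.
Manoj is living and takes 1/12.
Vikram predeceased; the 1/2 allotted to Vikram's branch passes to Vikram's issue by representation.
The 1/2 is divided into 3 equal shares of 1/6 among Neelam, Deepa, Tarun.
Neelam is living and takes 1/6.
Deepa is living and takes 1/6.
Tarun is living and takes 1/6.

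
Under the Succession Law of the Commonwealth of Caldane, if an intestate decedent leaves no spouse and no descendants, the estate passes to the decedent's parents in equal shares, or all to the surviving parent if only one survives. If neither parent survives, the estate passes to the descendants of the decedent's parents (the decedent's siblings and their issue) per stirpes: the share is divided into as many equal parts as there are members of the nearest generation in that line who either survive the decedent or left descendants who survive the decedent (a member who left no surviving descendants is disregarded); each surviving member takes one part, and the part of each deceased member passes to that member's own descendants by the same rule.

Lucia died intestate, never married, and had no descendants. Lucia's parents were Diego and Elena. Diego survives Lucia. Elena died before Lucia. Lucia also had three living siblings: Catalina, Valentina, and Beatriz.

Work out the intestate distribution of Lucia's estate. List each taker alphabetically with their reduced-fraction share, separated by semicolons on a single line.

Diego 1

Only one parent, Diego, survives, so Diego takes the entire estate. The siblings take nothing because a surviving parent has priority.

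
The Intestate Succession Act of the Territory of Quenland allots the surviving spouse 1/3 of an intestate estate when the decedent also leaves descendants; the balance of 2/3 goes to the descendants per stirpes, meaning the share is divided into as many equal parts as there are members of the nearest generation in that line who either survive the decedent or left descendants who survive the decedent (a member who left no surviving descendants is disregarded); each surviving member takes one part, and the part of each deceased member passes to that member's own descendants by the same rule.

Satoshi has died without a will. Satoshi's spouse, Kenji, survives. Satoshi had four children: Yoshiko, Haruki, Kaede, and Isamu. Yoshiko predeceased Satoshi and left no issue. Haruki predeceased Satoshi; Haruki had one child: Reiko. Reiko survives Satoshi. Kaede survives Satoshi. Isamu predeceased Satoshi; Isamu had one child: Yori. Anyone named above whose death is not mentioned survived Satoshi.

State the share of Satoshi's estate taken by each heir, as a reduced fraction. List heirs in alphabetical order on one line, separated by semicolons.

Kaede 2/9; Kenji 1/3; Reiko 2/9; Yori 2/9

Kenji, as surviving spouse, takes 1/3.
The remaining 2/3 passes to Satoshi's descendants per stirpes.
Yoshiko left no surviving issue, so that branch lapses and is disregarded.
The 2/3 is divided into 3 equal shares of 2/9 among Haruki, Kaede, Isamu.
Haruki predeceased; the 2/9 allotted to Haruki's branch passes to Haruki's issue by representation.
Reiko is the sole taker at this level and receives the full 2/9.
Kaede is living and takes 2/9.
Isamu predeceased; the 2/9 allotted to Isamu's branch passes to Isamu's issue by representation.
Yori is the sole taker at this level and receives the full 2/9.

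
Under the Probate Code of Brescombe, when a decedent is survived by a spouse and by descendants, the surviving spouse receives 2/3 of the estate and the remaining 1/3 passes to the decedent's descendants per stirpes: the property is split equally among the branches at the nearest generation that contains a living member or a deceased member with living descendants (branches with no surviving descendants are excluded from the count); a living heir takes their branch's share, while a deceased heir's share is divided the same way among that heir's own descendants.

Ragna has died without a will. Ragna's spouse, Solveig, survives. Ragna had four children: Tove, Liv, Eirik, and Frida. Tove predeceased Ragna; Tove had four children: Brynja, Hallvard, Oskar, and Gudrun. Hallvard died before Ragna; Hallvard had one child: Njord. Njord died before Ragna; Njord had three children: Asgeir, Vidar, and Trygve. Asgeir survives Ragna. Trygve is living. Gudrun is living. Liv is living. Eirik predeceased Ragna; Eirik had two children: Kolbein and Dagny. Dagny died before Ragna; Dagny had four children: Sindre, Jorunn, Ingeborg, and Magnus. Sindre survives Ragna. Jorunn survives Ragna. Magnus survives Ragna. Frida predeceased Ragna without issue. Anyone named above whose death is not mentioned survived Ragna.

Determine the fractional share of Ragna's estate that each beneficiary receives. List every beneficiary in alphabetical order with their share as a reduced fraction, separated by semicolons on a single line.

Asgeir 1/108; Brynja 1/36; Gudrun 1/36; Ingeborg 1/72; Jorunn 1/72; Kolbein 1/18; Liv 1/9; Magnus 1/72; Oskar 1/36; Sindre 1/72; Solveig 2/3; Trygve 1/108; Vidar 1/108

Solveig, as surviving spouse, takes 2/3.
The remaining 1/3 passes to Ragna's descendants per stirpes.
Frida left no surviving issue, so that branch lapses and is disregarded.
The 1/3 is divided into 3 equal shares of 1/9 among Tove, Liv, Eirik.
Tove predeceased; the 1/9 allotted to Tove's branch passes to Tove's issue by representation.
The 1/9 is divided into 4 equal shares of 1/36 among Brynja, Hallvard, Oskar, Gudrun.
Brynja is living and takes 1/36.
Hallvard predeceased; the 1/36 allotted to Hallvard's branch passes to Hallvard's issue by representation.
Njord's line is the sole branch at this level, so the full 1/36 passes to Njord's issue by representation.
The 1/36 is divided into 3 equal shares of 1/108 among Asgeir, Vidar, Trygve.
Asgeir is living and takes 1/108.
Vidar is living and takes 1/108.
Trygve is living and takes 1/108.
Oskar is living and takes 1/36.
Gudrun is living and takes 1/36.
Liv is living and takes 1/9.
Eirik predeceased; the 1/9 allotted to Eirik's branch passes to Eirik's issue by representation.
The 1/9 is divided into 2 equal shares of 1/18 among Kolbein, Dagny.
Kolbein is living and takes 1/18.
Dagny predeceased; the 1/18 allotted to Dagny's branch passes to Dagny's issue by representation.
The 1/18 is divided into 4 equal shares of 1/72 among Sindre, Jorunn, Ingeborg, Magnus.
Sindre is living and takes 1/72.
Jorunn is living and takes 1/72.
Ingeborg is living and takes 1/72.
Magnus is living and takes 1/72.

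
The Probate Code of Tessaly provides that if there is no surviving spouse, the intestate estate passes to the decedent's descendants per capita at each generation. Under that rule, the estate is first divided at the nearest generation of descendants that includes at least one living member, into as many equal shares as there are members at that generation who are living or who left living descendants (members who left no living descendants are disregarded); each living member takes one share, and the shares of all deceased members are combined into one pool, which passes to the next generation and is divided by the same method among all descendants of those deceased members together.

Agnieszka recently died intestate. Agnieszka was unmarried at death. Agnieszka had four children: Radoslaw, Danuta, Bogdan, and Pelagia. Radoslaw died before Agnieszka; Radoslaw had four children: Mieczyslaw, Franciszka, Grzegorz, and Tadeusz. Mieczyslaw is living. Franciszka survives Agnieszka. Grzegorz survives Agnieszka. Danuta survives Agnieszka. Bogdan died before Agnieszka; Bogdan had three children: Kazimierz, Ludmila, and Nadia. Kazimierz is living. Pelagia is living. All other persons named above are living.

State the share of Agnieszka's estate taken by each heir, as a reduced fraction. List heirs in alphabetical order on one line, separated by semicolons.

There is no surviving spouse, so the entire estate passes to Agnieszka's descendants per capita at each generation.
At generation 1 (Radoslaw, Danuta, Bogdan, Pelagia) there are 4 shares of (1)/4 = 1/4 each.
Living: Danuta and Pelagia — each takes 1/4.
Deceased: Radoslaw and Bogdan. Their combined 1/2 is pooled and carried to generation 2.
At generation 2 (Mieczyslaw, Franciszka, Grzegorz, Tadeusz, Kazimierz, Ludmila, Nadia) there are 7 shares of (1/2)/7 = 1/14 each.
Living: Mieczyslaw, Franciszka, Grzegorz, Tadeusz, Kazimierz, Ludmila, and Nadia — each takes 1/14.

Danuta 1/4; Franciszka 1/14; Grzegorz 1/14; Kazimierz 1/14; Ludmila 1/14; Mieczyslaw 1/14; Nadia 1/14; Pelagia 1/4; Tadeusz 1/14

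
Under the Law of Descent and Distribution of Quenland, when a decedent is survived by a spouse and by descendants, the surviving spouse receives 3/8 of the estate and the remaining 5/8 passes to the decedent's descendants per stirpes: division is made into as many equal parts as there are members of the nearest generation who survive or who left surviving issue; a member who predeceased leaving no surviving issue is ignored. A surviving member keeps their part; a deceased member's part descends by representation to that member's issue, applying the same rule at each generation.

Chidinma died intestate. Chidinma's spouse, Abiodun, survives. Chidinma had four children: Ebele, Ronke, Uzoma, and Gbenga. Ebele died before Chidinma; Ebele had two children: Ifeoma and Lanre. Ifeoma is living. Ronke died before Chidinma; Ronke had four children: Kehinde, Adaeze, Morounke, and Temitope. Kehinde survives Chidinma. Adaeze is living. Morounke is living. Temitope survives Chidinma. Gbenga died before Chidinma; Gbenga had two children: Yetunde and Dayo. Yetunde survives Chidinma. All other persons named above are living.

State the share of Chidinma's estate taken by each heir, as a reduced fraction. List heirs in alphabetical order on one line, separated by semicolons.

Abiodun, as surviving spouse, takes 3/8.
The remaining 5/8 passes to Chidinma's descendants per stirpes.
The 5/8 is divided into 4 equal shares of 5/32 among Ebele, Ronke, Uzoma, Gbenga.
Ebele predeceased; the 5/32 allotted to Ebele's branch passes to Ebele's issue by representation.
The 5/32 is divided into 2 equal shares of 5/64 among Ifeoma, Lanre.
Ifeoma is living and takes 5/64.
Lanre is living and takes 5/64.
Ronke predeceased; the 5/32 allotted to Ronke's branch passes to Ronke's issue by representation.
The 5/32 is divided into 4 equal shares of 5/128 among Kehinde, Adaeze, Morounke, Temitope.
Kehinde is living and takes 5/128.
Adaeze is living and takes 5/128.
Morounke is living and takes 5/128.
Temitope is living and takes 5/128.
Uzoma is living and takes 5/32.
Gbenga predeceased; the 5/32 allotted to Gbenga's branch passes to Gbenga's issue by representation.
The 5/32 is divided into 2 equal shares of 5/64 among Yetunde, Dayo.
Yetunde is living and takes 5/64.
Dayo is living and takes 5/64.

Abiodun 3/8; Adaeze 5/128; Dayo 5/64; Ifeoma 5/64; Kehinde 5/128; Lanre 5/64; Morounke 5/128; Temitope 5/128; Uzoma 5/32; Yetunde 5/64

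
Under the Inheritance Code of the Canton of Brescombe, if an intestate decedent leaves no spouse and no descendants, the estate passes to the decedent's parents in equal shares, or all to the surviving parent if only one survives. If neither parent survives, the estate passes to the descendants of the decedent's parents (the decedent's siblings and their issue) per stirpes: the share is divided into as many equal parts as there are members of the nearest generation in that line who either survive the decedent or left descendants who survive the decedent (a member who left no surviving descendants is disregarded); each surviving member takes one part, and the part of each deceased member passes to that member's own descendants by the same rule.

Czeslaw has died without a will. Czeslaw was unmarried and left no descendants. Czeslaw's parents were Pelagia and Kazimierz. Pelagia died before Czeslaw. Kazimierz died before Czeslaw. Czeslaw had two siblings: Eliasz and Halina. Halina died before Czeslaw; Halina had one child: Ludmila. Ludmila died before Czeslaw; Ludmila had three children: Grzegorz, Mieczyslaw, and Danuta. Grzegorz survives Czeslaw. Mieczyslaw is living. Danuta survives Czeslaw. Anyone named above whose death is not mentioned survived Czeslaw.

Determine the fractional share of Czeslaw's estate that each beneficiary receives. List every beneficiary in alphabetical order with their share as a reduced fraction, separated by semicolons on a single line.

Neither parent survives and there are no descendants, so the estate passes to Czeslaw's siblings and their issue per stirpes.
The estate is divided into 2 equal shares of 1/2 among Eliasz, Halina.
Eliasz is living and takes 1/2.
Halina predeceased; the 1/2 allotted to Halina's branch passes to Halina's issue by representation.
Ludmila's line is the sole branch at this level, so the full 1/2 passes to Ludmila's issue by representation.
The 1/2 is divided into 3 equal shares of 1/6 among Grzegorz, Mieczyslaw, Danuta.
Grzegorz is living and takes 1/6.
Mieczyslaw is living and takes 1/6.
Danuta is living and takes 1/6.

Danuta 1/6; Eliasz 1/2; Grzegorz 1/6; Mieczyslaw 1/6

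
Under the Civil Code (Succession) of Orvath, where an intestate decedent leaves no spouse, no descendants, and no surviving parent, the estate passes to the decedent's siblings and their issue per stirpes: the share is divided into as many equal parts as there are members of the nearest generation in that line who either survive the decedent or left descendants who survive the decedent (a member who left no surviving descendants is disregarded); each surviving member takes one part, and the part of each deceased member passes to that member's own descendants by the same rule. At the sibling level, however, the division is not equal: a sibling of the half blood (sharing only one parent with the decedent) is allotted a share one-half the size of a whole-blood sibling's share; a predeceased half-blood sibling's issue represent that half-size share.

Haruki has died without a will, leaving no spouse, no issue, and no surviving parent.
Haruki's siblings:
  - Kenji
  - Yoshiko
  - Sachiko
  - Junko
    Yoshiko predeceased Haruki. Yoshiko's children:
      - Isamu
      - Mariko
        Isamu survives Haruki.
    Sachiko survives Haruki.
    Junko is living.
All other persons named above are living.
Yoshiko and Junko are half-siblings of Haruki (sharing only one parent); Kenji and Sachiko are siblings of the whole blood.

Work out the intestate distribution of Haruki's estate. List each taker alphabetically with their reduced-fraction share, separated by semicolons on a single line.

No spouse, descendants, or parent survives, so the estate passes to Haruki's siblings per stirpes.
Half-blood siblings count for one-half the weight of whole-blood siblings at the initial division.
Dividing 1 in proportion to weights (total weight 3): Kenji (weight 1) → 1/3; Yoshiko (weight 1/2) → 1/6; Sachiko (weight 1) → 1/3; Junko (weight 1/2) → 1/6.
Kenji is living and takes 1/3.
Yoshiko predeceased; the 1/6 allotted to Yoshiko's branch passes to Yoshiko's issue by representation.
The 1/6 is divided into 2 equal shares of 1/12 among Isamu, Mariko.
Isamu is living and takes 1/12.
Mariko is living and takes 1/12.
Sachiko is living and takes 1/3.
Junko is living and takes 1/6.

Isamu 1/12; Junko 1/6; Kenji 1/3; Mariko 1/12; Sachiko 1/3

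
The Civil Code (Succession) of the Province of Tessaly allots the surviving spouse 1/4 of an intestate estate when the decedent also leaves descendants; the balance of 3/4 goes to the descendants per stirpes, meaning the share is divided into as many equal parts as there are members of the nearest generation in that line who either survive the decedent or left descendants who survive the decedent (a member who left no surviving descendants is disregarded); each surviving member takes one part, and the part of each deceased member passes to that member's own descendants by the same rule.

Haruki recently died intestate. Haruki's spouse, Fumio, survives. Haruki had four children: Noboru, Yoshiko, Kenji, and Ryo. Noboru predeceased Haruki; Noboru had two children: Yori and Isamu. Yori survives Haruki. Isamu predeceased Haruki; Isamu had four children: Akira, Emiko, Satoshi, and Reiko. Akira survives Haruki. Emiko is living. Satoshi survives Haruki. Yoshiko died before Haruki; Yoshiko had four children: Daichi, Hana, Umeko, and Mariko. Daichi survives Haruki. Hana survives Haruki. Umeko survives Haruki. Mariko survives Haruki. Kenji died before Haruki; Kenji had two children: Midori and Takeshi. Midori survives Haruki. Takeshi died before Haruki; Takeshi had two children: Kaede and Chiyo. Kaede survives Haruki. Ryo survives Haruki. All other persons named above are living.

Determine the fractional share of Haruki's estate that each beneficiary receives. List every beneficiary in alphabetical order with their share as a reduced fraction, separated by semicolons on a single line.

Fumio, as surviving spouse, takes 1/4.
The remaining 3/4 passes to Haruki's descendants per stirpes.
The 3/4 is divided into 4 equal shares of 3/16 among Noboru, Yoshiko, Kenji, Ryo.
Noboru predeceased; the 3/16 allotted to Noboru's branch passes to Noboru's issue by representation.
The 3/16 is divided into 2 equal shares of 3/32 among Yori, Isamu.
Yori is living and takes 3/32.
Isamu predeceased; the 3/32 allotted to Isamu's branch passes to Isamu's issue by representation.
The 3/32 is divided into 4 equal shares of 3/128 among Akira, Emiko, Satoshi, Reiko.
Akira is living and takes 3/128.
Emiko is living and takes 3/128.
Satoshi is living and takes 3/128.
Reiko is living and takes 3/128.
Yoshiko predeceased; the 3/16 allotted to Yoshiko's branch passes to Yoshiko's issue by representation.
The 3/16 is divided into 4 equal shares of 3/64 among Daichi, Hana, Umeko, Mariko.
Daichi is living and takes 3/64.
Hana is living and takes 3/64.
Umeko is living and takes 3/64.
Mariko is living and takes 3/64.
Kenji predeceased; the 3/16 allotted to Kenji's branch passes to Kenji's issue by representation.
The 3/16 is divided into 2 equal shares of 3/32 among Midori, Takeshi.
Midori is living and takes 3/32.
Takeshi predeceased; the 3/32 allotted to Takeshi's branch passes to Takeshi's issue by representation.
The 3/32 is divided into 2 equal shares of 3/64 among Kaede, Chiyo.
Kaede is living and takes 3/64.
Chiyo is living and takes 3/64.
Ryo is living and takes 3/16.

Akira 3/128; Chiyo 3/64; Daichi 3/64; Emiko 3/128; Fumio 1/4; Hana 3/64; Kaede 3/64; Mariko 3/64; Midori 3/32; Reiko 3/128; Ryo 3/16; Satoshi 3/128; Umeko 3/64; Yori 3/32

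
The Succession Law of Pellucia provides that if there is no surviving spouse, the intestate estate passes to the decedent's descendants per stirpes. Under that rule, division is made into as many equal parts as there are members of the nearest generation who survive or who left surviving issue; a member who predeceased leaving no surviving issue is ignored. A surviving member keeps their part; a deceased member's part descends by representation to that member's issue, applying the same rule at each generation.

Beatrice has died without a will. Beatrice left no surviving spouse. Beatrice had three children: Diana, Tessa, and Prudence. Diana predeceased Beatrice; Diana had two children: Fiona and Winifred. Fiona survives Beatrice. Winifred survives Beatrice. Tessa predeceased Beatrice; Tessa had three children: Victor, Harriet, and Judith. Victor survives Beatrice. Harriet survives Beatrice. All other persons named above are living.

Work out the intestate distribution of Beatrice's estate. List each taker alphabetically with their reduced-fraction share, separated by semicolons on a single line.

Fiona 1/6; Harriet 1/9; Judith 1/9; Prudence 1/3; Victor 1/9; Winifred 1/6

There is no surviving spouse, so the entire estate passes to Beatrice's descendants per stirpes.
The estate is divided into 3 equal shares of 1/3 among Diana, Tessa, Prudence.
Diana predeceased; the 1/3 allotted to Diana's branch passes to Diana's issue by representation.
The 1/3 is divided into 2 equal shares of 1/6 among Fiona, Winifred.
Fiona is living and takes 1/6.
Winifred is living and takes 1/6.
Tessa predeceased; the 1/3 allotted to Tessa's branch passes to Tessa's issue by representation.
The 1/3 is divided into 3 equal shares of 1/9 among Victor, Harriet, Judith.
Victor is living and takes 1/9.
Harriet is living and takes 1/9.
Judith is living and takes 1/9.
Prudence is living and takes 1/3.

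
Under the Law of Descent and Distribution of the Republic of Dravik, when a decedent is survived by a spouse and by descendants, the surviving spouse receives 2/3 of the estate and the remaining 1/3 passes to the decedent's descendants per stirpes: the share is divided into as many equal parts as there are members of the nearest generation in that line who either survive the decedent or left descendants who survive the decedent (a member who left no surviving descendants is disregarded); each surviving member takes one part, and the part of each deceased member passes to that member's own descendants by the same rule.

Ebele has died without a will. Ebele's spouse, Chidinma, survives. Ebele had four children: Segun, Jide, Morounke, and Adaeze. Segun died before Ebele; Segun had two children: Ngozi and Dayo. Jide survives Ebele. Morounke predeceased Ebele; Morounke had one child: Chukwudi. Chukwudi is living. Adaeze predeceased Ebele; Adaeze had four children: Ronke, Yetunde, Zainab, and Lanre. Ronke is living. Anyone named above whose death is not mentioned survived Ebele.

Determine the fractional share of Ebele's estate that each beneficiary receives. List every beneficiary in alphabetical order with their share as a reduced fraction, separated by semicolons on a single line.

Chidinma 2/3; Chukwudi 1/12; Dayo 1/24; Jide 1/12; Lanre 1/48; Ngozi 1/24; Ronke 1/48; Yetunde 1/48; Zainab 1/48

Chidinma, as surviving spouse, takes 2/3.
The remaining 1/3 passes to Ebele's descendants per stirpes.
The 1/3 is divided into 4 equal shares of 1/12 among Segun, Jide, Morounke, Adaeze.
Segun predeceased; the 1/12 allotted to Segun's branch passes to Segun's issue by representation.
The 1/12 is divided into 2 equal shares of 1/24 among Ngozi, Dayo.
Ngozi is living and takes 1/24.
Dayo is living and takes 1/24.
Jide is living and takes 1/12.
Morounke predeceased; the 1/12 allotted to Morounke's branch passes to Morounke's issue by representation.
Chukwudi is the sole taker at this level and receives the full 1/12.
Adaeze predeceased; the 1/12 allotted to Adaeze's branch passes to Adaeze's issue by representation.
The 1/12 is divided into 4 equal shares of 1/48 among Ronke, Yetunde, Zainab, Lanre.
Ronke is living and takes 1/48.
Yetunde is living and takes 1/48.
Zainab is living and takes 1/48.
Lanre is living and takes 1/48.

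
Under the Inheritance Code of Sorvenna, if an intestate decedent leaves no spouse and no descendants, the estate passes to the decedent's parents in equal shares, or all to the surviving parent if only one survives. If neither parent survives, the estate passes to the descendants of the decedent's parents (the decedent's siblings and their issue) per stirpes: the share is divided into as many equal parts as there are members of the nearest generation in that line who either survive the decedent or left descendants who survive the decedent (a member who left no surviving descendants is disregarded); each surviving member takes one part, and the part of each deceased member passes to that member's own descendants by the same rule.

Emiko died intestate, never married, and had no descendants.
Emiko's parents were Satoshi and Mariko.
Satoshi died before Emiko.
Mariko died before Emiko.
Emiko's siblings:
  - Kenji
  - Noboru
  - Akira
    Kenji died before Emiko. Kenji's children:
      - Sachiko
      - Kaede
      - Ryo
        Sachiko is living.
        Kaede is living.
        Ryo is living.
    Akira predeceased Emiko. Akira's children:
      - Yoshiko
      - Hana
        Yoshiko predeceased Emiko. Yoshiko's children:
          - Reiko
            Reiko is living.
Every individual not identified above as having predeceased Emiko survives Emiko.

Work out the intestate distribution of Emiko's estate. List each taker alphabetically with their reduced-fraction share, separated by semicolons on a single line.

Neither parent survives and there are no descendants, so the estate passes to Emiko's siblings and their issue per stirpes.
The estate is divided into 3 equal shares of 1/3 among Kenji, Noboru, Akira.
Kenji predeceased; the 1/3 allotted to Kenji's branch passes to Kenji's issue by representation.
The 1/3 is divided into 3 equal shares of 1/9 among Sachiko, Kaede, Ryo.
Sachiko is living and takes 1/9.
Kaede is living and takes 1/9.
Ryo is living and takes 1/9.
Noboru is living and takes 1/3.
Akira predeceased; the 1/3 allotted to Akira's branch passes to Akira's issue by representation.
The 1/3 is divided into 2 equal shares of 1/6 among Yoshiko, Hana.
Yoshiko predeceased; the 1/6 allotted to Yoshiko's branch passes to Yoshiko's issue by representation.
Reiko is the sole taker at this level and receives the full 1/6.
Hana is living and takes 1/6.

Hana 1/6; Kaede 1/9; Noboru 1/3; Reiko 1/6; Ryo 1/9; Sachiko 1/9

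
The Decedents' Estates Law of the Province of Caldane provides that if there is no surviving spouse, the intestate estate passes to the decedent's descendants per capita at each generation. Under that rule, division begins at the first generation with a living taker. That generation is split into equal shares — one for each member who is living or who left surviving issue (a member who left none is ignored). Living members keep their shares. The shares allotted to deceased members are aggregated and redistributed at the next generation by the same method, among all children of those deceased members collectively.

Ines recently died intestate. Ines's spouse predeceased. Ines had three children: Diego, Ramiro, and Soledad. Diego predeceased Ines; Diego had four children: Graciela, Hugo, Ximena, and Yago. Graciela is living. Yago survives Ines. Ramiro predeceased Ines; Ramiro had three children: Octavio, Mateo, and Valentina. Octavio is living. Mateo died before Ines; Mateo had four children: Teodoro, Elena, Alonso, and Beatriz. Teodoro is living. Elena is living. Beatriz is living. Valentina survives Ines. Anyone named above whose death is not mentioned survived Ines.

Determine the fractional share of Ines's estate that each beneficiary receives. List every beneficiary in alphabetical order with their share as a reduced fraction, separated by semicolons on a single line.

There is no surviving spouse, so the entire estate passes to Ines's descendants per capita at each generation.
At generation 1 (Diego, Ramiro, Soledad) there are 3 shares of (1)/3 = 1/3 each.
Living: Soledad — each takes 1/3.
Deceased: Diego and Ramiro. Their combined 2/3 is pooled and carried to generation 2.
At generation 2 (Graciela, Hugo, Ximena, Yago, Octavio, Mateo, Valentina) there are 7 shares of (2/3)/7 = 2/21 each.
Living: Graciela, Hugo, Ximena, Yago, Octavio, and Valentina — each takes 2/21.
Deceased: Mateo. That 2/21 share is carried to generation 3.
At generation 3 (Teodoro, Elena, Alonso, Beatriz) there are 4 shares of (2/21)/4 = 1/42 each.
Living: Teodoro, Elena, Alonso, and Beatriz — each takes 1/42.

Alonso 1/42; Beatriz 1/42; Elena 1/42; Graciela 2/21; Hugo 2/21; Octavio 2/21; Soledad 1/3; Teodoro 1/42; Valentina 2/21; Ximena 2/21; Yago 2/21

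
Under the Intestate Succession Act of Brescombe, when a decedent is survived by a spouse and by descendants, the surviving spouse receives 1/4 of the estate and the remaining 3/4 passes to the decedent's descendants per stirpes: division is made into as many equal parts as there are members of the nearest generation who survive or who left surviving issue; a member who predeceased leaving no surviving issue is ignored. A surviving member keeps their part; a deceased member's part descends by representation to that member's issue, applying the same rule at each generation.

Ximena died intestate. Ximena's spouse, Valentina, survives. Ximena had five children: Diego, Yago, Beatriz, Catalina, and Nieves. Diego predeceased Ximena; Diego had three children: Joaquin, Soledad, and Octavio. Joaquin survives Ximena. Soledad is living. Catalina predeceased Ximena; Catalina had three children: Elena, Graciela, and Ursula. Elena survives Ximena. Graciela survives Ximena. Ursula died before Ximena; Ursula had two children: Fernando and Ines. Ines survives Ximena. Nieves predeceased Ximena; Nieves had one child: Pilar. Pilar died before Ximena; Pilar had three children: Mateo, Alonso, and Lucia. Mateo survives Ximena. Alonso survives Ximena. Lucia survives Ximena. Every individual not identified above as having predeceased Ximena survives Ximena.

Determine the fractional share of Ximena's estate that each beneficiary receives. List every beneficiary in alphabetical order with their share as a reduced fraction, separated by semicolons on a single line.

Alonso 1/20; Beatriz 3/20; Elena 1/20; Fernando 1/40; Graciela 1/20; Ines 1/40; Joaquin 1/20; Lucia 1/20; Mateo 1/20; Octavio 1/20; Soledad 1/20; Valentina 1/4; Yago 3/20

Valentina, as surviving spouse, takes 1/4.
The remaining 3/4 passes to Ximena's descendants per stirpes.
The 3/4 is divided into 5 equal shares of 3/20 among Diego, Yago, Beatriz, Catalina, Nieves.
Diego predeceased; the 3/20 allotted to Diego's branch passes to Diego's issue by representation.
The 3/20 is divided into 3 equal shares of 1/20 among Joaquin, Soledad, Octavio.
Joaquin is living and takes 1/20.
Soledad is living and takes 1/20.
Octavio is living and takes 1/20.
Yago is living and takes 3/20.
Beatriz is living and takes 3/20.
Catalina predeceased; the 3/20 allotted to Catalina's branch passes to Catalina's issue by representation.
The 3/20 is divided into 3 equal shares of 1/20 among Elena, Graciela, Ursula.
Elena is living and takes 1/20.
Graciela is living and takes 1/20.
Ursula predeceased; the 1/20 allotted to Ursula's branch passes to Ursula's issue by representation.
The 1/20 is divided into 2 equal shares of 1/40 among Fernando, Ines.
Fernando is living and takes 1/40.
Ines is living and takes 1/40.
Nieves predeceased; the 3/20 allotted to Nieves's branch passes to Nieves's issue by representation.
Pilar's line is the sole branch at this level, so the full 3/20 passes to Pilar's issue by representation.
The 3/20 is divided into 3 equal shares of 1/20 among Mateo, Alonso, Lucia.
Mateo is living and takes 1/20.
Alonso is living and takes 1/20.
Lucia is living and takes 1/20.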